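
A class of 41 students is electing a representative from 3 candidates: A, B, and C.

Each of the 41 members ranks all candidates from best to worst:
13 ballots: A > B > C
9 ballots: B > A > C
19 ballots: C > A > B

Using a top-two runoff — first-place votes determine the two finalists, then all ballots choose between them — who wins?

Round 1 first-place votes: A 13, B 9, C 19. C and A advance.
Runoff: C is ranked above A on 19 ballots, A above C on 22.

A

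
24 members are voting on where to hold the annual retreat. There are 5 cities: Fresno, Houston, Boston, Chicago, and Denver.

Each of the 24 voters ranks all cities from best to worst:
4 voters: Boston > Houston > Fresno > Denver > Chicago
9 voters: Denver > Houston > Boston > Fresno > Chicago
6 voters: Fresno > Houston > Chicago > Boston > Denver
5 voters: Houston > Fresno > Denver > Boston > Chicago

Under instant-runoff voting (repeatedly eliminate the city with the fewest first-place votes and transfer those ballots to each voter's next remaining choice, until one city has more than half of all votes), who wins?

Round 1: Fresno 6, Houston 5, Boston 4, Chicago 0, Denver 9. Chicago eliminated.
Round 2: Fresno 6, Houston 5, Boston 4, Denver 9. Boston eliminated.
Round 3: Fresno 6, Houston 9, Denver 9. Fresno eliminated.
Round 4: Houston 15, Denver 9. Houston has a majority (≥13).

Houston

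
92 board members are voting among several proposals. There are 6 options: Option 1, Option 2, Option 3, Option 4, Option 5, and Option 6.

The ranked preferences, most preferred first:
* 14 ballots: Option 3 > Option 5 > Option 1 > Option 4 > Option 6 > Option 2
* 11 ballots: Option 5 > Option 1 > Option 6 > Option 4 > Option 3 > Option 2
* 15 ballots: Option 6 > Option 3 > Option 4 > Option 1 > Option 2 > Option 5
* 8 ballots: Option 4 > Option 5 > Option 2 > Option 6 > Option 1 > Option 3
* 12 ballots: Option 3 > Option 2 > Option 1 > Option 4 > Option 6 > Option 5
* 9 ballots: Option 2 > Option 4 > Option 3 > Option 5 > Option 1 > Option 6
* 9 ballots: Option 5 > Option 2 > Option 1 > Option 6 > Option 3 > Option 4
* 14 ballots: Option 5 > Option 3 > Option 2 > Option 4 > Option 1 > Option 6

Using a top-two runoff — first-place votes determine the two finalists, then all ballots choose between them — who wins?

Round 1 first-place votes: Option 1 0, Option 2 9, Option 3 26, Option 4 8, Option 5 34, Option 6 15. Option 5 and Option 3 advance.
Runoff: Option 5 is ranked above Option 3 on 42 ballots, Option 3 above Option 5 on 50.

Option 3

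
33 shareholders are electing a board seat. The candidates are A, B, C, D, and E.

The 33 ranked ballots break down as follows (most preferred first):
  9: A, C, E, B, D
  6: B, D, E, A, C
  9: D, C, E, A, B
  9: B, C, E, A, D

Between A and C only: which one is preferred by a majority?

C

A is ranked above C on 15 ballots; C above A on 18.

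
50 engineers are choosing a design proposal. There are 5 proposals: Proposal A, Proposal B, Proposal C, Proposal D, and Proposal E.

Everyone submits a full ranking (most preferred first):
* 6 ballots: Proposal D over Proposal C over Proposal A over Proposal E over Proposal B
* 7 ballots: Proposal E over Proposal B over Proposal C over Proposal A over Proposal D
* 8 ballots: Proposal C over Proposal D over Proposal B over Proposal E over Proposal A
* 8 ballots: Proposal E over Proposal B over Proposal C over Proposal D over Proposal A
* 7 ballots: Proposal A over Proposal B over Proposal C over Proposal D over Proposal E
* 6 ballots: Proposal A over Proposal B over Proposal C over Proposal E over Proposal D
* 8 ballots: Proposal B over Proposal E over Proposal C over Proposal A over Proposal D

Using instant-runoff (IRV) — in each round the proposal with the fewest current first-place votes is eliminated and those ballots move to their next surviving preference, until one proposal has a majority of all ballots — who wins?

Round 1: Proposal A 13, Proposal B 8, Proposal C 8, Proposal D 6, Proposal E 15. Proposal D eliminated.
Round 2: Proposal A 13, Proposal B 8, Proposal C 14, Proposal E 15. Proposal B eliminated.
Round 3: Proposal A 13, Proposal C 14, Proposal E 23. Proposal A eliminated.
Round 4: Proposal C 27, Proposal E 23. Proposal C has a majority (≥26).

Proposal C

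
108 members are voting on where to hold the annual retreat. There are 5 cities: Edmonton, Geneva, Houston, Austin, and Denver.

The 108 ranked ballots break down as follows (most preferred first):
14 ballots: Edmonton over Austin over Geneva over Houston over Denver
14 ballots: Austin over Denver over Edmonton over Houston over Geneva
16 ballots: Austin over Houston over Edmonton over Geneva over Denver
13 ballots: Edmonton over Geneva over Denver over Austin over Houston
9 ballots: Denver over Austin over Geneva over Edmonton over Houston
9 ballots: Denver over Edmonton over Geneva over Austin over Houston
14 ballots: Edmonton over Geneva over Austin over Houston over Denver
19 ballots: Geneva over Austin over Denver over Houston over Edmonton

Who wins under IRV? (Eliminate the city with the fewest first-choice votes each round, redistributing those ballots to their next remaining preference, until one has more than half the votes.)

Austin

Round 1: Edmonton 41, Geneva 19, Houston 0, Austin 30, Denver 18. Houston eliminated.
Round 2: Edmonton 41, Geneva 19, Austin 30, Denver 18. Denver eliminated.
Round 3: Edmonton 50, Geneva 19, Austin 39. Geneva eliminated.
Round 4: Edmonton 50, Austin 58. Austin has a majority (≥55).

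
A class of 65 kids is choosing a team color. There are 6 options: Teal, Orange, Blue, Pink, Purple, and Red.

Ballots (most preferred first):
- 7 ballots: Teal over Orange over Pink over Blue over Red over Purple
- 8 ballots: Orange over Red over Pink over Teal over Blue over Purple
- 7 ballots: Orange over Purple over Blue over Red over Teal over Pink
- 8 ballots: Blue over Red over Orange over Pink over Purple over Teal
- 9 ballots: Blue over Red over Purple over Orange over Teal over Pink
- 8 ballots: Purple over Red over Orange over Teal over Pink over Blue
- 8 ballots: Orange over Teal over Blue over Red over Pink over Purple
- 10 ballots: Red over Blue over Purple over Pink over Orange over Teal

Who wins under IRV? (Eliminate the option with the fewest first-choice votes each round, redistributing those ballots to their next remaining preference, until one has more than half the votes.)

Round 1: Teal 7, Orange 23, Blue 17, Pink 0, Purple 8, Red 10. Pink eliminated.
Round 2: Teal 7, Orange 23, Blue 17, Purple 8, Red 10. Teal eliminated.
Round 3: Orange 30, Blue 17, Purple 8, Red 10. Purple eliminated.
Round 4: Orange 30, Blue 17, Red 18. Blue eliminated.
Round 5: Orange 30, Red 35. Red has a majority (≥33).

Red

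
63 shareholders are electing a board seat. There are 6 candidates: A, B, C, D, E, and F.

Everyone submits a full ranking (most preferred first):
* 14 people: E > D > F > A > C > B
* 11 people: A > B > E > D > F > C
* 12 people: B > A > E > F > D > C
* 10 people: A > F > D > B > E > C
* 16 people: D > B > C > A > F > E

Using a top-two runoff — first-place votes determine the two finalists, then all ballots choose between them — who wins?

Round 1 first-place votes: A 21, B 12, C 0, D 16, E 14, F 0. A and D advance.
Runoff: A is ranked above D on 33 ballots, D above A on 30.

A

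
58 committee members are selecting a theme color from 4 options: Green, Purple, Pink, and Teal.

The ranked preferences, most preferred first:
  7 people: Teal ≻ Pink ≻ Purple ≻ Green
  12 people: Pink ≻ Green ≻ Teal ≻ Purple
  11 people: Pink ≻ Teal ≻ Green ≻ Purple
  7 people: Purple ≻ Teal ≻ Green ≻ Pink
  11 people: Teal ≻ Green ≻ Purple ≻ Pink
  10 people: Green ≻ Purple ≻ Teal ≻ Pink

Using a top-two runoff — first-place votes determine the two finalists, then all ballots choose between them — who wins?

Round 1 first-place votes: Green 10, Purple 7, Pink 23, Teal 18. Pink and Teal advance.
Runoff: Pink is ranked above Teal on 23 ballots, Teal above Pink on 35.

Teal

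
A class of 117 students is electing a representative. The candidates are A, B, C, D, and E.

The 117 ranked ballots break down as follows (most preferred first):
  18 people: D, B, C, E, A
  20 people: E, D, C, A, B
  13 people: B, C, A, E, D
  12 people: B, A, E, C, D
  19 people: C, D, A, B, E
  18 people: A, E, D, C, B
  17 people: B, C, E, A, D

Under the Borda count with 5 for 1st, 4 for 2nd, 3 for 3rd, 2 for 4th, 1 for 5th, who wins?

A: 18×1 + 20×2 + 13×3 + 12×4 + 19×3 + 18×5 + 17×2 = 326
B: 18×4 + 20×1 + 13×5 + 12×5 + 19×2 + 18×1 + 17×5 = 358
C: 18×3 + 20×3 + 13×4 + 12×2 + 19×5 + 18×2 + 17×4 = 389
D: 18×5 + 20×4 + 13×1 + 12×1 + 19×4 + 18×3 + 17×1 = 342
E: 18×2 + 20×5 + 13×2 + 12×3 + 19×1 + 18×4 + 17×3 = 340

C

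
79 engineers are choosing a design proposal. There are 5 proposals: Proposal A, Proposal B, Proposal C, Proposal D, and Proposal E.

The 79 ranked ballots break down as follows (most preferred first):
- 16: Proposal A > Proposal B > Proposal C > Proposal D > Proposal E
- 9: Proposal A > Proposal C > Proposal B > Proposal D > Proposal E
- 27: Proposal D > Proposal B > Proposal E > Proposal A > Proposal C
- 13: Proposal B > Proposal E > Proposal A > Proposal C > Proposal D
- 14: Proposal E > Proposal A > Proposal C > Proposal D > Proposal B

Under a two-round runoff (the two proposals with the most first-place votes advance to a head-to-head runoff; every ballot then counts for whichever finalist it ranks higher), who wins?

Proposal A

Round 1 first-place votes: Proposal A 25, Proposal B 13, Proposal C 0, Proposal D 27, Proposal E 14. Proposal D and Proposal A advance.
Runoff: Proposal D is ranked above Proposal A on 27 ballots, Proposal A above Proposal D on 52.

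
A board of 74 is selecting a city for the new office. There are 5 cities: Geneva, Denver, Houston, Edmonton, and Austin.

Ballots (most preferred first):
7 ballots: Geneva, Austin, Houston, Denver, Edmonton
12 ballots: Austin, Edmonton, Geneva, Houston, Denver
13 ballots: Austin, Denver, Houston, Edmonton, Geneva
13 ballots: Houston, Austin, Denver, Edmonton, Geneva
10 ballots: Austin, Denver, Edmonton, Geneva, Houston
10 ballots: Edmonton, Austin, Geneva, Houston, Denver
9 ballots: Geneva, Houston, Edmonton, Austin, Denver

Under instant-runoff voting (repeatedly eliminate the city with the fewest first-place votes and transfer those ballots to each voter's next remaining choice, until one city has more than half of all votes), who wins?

Round 1: Geneva 16, Denver 0, Houston 13, Edmonton 10, Austin 35. Denver eliminated.
Round 2: Geneva 16, Houston 13, Edmonton 10, Austin 35. Edmonton eliminated.
Round 3: Geneva 16, Houston 13, Austin 45. Austin has a majority (≥38).

Austin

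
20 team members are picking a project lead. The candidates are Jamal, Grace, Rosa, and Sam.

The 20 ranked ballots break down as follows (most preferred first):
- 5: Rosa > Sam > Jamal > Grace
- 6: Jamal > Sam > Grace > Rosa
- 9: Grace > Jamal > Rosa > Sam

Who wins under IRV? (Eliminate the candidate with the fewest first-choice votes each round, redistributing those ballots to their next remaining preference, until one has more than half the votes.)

Round 1: Jamal 6, Grace 9, Rosa 5, Sam 0. Sam eliminated.
Round 2: Jamal 6, Grace 9, Rosa 5. Rosa eliminated.
Round 3: Jamal 11, Grace 9. Jamal has a majority (≥11).

Jamal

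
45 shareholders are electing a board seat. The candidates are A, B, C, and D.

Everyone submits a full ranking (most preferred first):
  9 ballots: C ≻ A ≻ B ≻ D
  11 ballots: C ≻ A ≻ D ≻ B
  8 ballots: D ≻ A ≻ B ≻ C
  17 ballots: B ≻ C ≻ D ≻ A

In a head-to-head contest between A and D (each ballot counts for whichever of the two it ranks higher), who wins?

A is ranked above D on 20 ballots; D above A on 25.

D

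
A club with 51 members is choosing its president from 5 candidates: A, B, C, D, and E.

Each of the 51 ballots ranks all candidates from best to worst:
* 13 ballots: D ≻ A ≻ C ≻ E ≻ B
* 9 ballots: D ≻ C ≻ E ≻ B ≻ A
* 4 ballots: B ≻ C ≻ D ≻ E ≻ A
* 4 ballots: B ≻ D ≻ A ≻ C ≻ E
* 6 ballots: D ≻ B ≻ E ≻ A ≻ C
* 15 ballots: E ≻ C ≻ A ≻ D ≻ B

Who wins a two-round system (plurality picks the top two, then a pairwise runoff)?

D

Round 1 first-place votes: A 0, B 8, C 0, D 28, E 15. D and E advance.
Runoff: D is ranked above E on 36 ballots, E above D on 15.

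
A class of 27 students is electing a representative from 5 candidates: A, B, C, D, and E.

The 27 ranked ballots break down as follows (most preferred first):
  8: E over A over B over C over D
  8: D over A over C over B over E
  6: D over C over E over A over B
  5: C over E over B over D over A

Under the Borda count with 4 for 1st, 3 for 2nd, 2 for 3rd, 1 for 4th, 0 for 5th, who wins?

C

A: 8×3 + 8×3 + 6×1 + 5×0 = 54
B: 8×2 + 8×1 + 6×0 + 5×2 = 34
C: 8×1 + 8×2 + 6×3 + 5×4 = 62
D: 8×0 + 8×4 + 6×4 + 5×1 = 61
E: 8×4 + 8×0 + 6×2 + 5×3 = 59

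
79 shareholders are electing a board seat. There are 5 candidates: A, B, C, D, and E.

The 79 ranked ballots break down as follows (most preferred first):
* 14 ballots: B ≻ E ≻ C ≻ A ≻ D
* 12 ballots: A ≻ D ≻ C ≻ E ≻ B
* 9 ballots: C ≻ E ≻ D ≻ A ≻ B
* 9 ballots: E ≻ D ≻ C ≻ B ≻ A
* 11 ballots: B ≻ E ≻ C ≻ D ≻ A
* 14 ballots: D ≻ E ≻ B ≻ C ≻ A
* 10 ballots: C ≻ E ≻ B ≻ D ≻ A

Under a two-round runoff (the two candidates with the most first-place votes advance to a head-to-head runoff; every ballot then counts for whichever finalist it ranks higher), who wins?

C

Round 1 first-place votes: A 12, B 25, C 19, D 14, E 9. B and C advance.
Runoff: B is ranked above C on 39 ballots, C above B on 40.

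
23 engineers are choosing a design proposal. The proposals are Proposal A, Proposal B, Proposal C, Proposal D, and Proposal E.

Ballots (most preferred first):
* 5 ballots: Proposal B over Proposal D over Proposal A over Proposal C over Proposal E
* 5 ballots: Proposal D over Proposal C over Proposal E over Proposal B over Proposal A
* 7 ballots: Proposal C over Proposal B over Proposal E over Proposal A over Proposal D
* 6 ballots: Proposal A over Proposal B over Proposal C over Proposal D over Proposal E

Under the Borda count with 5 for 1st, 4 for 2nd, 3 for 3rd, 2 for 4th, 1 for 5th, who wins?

Proposal A: 5×3 + 5×1 + 7×2 + 6×5 = 64
Proposal B: 5×5 + 5×2 + 7×4 + 6×4 = 87
Proposal C: 5×2 + 5×4 + 7×5 + 6×3 = 83
Proposal D: 5×4 + 5×5 + 7×1 + 6×2 = 64
Proposal E: 5×1 + 5×3 + 7×3 + 6×1 = 47

Proposal B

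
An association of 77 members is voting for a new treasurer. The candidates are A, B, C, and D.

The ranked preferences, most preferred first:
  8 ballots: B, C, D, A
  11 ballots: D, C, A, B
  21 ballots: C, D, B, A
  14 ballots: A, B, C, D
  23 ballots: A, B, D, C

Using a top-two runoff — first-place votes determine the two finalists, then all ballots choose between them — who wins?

C

Round 1 first-place votes: A 37, B 8, C 21, D 11. A and C advance.
Runoff: A is ranked above C on 37 ballots, C above A on 40.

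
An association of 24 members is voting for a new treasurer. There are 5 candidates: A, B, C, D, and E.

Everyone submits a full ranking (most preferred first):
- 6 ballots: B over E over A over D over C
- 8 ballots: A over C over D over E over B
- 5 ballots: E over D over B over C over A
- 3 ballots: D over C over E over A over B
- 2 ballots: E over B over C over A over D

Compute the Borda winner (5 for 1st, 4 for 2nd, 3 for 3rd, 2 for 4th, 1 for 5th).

E

A: 6×3 + 8×5 + 5×1 + 3×2 + 2×2 = 73
B: 6×5 + 8×1 + 5×3 + 3×1 + 2×4 = 64
C: 6×1 + 8×4 + 5×2 + 3×4 + 2×3 = 66
D: 6×2 + 8×3 + 5×4 + 3×5 + 2×1 = 73
E: 6×4 + 8×2 + 5×5 + 3×3 + 2×5 = 84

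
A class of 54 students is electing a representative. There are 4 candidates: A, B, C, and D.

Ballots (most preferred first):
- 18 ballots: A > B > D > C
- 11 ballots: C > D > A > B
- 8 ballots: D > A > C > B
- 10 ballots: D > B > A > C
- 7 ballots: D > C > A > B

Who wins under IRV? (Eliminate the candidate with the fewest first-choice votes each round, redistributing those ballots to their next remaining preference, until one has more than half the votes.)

Round 1: A 18, B 0, C 11, D 25. B eliminated.
Round 2: A 18, C 11, D 25. C eliminated.
Round 3: A 18, D 36. D has a majority (≥28).

D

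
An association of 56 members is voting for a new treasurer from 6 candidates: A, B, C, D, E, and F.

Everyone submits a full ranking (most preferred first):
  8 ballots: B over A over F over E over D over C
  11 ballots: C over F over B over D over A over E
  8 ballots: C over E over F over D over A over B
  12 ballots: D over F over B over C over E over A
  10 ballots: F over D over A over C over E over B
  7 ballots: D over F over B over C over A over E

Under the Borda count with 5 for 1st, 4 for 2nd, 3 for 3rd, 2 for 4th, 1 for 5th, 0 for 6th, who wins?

F

A: 8×4 + 11×1 + 8×1 + 12×0 + 10×3 + 7×1 = 88
B: 8×5 + 11×3 + 8×0 + 12×3 + 10×0 + 7×3 = 130
C: 8×0 + 11×5 + 8×5 + 12×2 + 10×2 + 7×2 = 153
D: 8×1 + 11×2 + 8×2 + 12×5 + 10×4 + 7×5 = 181
E: 8×2 + 11×0 + 8×4 + 12×1 + 10×1 + 7×0 = 70
F: 8×3 + 11×4 + 8×3 + 12×4 + 10×5 + 7×4 = 218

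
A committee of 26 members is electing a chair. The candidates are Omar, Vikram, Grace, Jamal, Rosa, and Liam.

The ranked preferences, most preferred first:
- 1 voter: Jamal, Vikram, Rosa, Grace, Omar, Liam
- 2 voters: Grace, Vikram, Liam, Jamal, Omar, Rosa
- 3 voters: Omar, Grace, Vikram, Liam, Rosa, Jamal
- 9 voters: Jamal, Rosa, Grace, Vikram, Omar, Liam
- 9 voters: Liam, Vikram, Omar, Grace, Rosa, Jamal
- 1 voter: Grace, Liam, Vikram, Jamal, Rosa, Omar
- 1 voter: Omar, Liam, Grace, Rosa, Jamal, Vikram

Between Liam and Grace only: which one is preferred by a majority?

Grace

Liam is ranked above Grace on 10 ballots; Grace above Liam on 16.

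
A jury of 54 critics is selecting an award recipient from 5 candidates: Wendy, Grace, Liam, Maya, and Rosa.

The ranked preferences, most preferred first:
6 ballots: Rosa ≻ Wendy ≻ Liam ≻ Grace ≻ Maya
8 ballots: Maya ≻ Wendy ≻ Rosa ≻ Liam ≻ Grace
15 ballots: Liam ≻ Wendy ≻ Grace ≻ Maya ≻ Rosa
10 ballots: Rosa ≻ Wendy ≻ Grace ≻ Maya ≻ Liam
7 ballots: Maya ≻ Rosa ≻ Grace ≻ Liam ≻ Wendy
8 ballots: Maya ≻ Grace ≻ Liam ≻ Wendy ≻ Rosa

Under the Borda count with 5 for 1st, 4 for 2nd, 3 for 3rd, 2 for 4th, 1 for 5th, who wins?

Wendy

Wendy: 6×4 + 8×4 + 15×4 + 10×4 + 7×1 + 8×2 = 179
Grace: 6×2 + 8×1 + 15×3 + 10×3 + 7×3 + 8×4 = 148
Liam: 6×3 + 8×2 + 15×5 + 10×1 + 7×2 + 8×3 = 157
Maya: 6×1 + 8×5 + 15×2 + 10×2 + 7×5 + 8×5 = 171
Rosa: 6×5 + 8×3 + 15×1 + 10×5 + 7×4 + 8×1 = 155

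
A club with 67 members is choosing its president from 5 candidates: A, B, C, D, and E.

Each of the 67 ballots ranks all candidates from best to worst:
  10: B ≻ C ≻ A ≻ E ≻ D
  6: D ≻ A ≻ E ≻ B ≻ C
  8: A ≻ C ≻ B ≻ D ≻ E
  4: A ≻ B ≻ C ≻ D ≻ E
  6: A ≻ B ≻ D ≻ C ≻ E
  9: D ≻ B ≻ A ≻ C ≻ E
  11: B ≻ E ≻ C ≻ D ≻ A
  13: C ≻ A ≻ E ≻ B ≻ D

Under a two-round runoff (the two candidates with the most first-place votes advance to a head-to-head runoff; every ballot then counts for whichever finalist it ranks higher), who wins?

Round 1 first-place votes: A 18, B 21, C 13, D 15, E 0. B and A advance.
Runoff: B is ranked above A on 30 ballots, A above B on 37.

A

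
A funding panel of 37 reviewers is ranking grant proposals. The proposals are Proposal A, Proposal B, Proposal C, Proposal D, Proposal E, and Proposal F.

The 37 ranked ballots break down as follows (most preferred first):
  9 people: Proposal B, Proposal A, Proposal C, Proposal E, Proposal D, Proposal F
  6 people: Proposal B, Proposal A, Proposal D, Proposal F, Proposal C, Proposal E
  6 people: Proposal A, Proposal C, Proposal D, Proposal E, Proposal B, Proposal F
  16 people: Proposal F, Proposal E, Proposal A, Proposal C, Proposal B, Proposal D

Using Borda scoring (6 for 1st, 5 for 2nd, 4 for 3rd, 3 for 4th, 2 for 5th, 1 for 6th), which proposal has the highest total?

Proposal A

Proposal A: 9×5 + 6×5 + 6×6 + 16×4 = 175
Proposal B: 9×6 + 6×6 + 6×2 + 16×2 = 134
Proposal C: 9×4 + 6×2 + 6×5 + 16×3 = 126
Proposal D: 9×2 + 6×4 + 6×4 + 16×1 = 82
Proposal E: 9×3 + 6×1 + 6×3 + 16×5 = 131
Proposal F: 9×1 + 6×3 + 6×1 + 16×6 = 129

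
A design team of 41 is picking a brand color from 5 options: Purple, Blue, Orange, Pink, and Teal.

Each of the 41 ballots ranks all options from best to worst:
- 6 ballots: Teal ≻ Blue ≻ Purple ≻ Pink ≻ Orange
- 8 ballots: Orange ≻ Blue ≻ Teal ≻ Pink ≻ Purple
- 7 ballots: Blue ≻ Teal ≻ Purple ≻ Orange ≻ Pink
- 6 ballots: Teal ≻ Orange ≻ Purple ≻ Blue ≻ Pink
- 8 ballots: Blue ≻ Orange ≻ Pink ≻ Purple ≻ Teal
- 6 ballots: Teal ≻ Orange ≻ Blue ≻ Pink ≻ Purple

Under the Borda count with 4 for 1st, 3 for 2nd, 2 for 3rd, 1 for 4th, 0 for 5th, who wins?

Purple: 6×2 + 8×0 + 7×2 + 6×2 + 8×1 + 6×0 = 46
Blue: 6×3 + 8×3 + 7×4 + 6×1 + 8×4 + 6×2 = 120
Orange: 6×0 + 8×4 + 7×1 + 6×3 + 8×3 + 6×3 = 99
Pink: 6×1 + 8×1 + 7×0 + 6×0 + 8×2 + 6×1 = 36
Teal: 6×4 + 8×2 + 7×3 + 6×4 + 8×0 + 6×4 = 109

Blue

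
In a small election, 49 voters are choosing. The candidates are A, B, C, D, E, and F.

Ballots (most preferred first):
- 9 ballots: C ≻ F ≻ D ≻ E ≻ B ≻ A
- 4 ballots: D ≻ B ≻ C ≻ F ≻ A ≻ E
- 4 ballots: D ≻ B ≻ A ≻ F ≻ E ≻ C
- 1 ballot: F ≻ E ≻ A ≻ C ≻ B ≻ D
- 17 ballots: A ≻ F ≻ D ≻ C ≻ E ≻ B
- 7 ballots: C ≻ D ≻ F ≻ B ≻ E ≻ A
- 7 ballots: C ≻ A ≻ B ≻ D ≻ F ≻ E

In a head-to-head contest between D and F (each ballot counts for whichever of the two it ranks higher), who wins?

D is ranked above F on 22 ballots; F above D on 27.

F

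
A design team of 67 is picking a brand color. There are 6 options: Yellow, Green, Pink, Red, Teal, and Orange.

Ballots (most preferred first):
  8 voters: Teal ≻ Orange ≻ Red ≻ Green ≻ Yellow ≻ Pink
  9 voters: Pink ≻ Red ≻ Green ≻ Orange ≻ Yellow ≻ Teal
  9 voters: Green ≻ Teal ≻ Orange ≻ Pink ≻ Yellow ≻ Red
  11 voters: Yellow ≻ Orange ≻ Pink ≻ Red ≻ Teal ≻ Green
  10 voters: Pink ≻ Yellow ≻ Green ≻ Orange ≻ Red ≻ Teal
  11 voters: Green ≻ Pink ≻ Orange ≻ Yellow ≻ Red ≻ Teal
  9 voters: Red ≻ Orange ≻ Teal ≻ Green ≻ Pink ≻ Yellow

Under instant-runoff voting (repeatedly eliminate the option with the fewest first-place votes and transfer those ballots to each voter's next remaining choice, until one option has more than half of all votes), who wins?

Round 1: Yellow 11, Green 20, Pink 19, Red 9, Teal 8, Orange 0. Orange eliminated.
Round 2: Yellow 11, Green 20, Pink 19, Red 9, Teal 8. Teal eliminated.
Round 3: Yellow 11, Green 20, Pink 19, Red 17. Yellow eliminated.
Round 4: Green 20, Pink 30, Red 17. Red eliminated.
Round 5: Green 37, Pink 30. Green has a majority (≥34).

Green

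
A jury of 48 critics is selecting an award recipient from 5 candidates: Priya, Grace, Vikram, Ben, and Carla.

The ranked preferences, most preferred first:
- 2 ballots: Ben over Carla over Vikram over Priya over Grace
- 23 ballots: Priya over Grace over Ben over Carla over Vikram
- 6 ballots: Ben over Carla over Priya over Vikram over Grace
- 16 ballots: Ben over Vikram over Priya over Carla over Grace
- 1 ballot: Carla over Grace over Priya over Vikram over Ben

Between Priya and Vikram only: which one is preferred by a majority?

Priya is ranked above Vikram on 30 ballots; Vikram above Priya on 18.

Priya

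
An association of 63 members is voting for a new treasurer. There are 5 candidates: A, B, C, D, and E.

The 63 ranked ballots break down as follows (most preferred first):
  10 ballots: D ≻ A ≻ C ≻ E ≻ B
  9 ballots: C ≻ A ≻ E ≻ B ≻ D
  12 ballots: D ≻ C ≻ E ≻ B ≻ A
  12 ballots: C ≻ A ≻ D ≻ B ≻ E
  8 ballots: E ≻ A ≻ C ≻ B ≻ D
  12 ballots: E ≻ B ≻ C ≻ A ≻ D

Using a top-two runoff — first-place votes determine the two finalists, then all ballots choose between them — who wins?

C

Round 1 first-place votes: A 0, B 0, C 21, D 22, E 20. D and C advance.
Runoff: D is ranked above C on 22 ballots, C above D on 41.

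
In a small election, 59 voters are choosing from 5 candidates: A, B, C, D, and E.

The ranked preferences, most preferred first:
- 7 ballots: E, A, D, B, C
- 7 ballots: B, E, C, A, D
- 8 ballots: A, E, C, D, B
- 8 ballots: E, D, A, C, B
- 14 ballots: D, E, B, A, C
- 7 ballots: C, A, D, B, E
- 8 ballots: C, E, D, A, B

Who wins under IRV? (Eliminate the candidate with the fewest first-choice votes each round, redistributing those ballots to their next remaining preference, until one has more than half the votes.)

E

Round 1: A 8, B 7, C 15, D 14, E 15. B eliminated.
Round 2: A 8, C 15, D 14, E 22. A eliminated.
Round 3: C 15, D 14, E 30. E has a majority (≥30).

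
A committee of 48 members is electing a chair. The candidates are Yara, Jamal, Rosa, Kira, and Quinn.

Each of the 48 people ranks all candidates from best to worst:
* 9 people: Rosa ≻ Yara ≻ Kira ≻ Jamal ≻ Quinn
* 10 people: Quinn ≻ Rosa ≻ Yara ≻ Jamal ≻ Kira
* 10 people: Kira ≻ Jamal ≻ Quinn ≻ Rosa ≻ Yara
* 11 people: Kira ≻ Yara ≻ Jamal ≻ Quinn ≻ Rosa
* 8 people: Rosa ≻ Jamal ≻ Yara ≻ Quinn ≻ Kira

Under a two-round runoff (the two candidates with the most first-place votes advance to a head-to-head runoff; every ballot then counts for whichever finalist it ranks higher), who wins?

Round 1 first-place votes: Yara 0, Jamal 0, Rosa 17, Kira 21, Quinn 10. Kira and Rosa advance.
Runoff: Kira is ranked above Rosa on 21 ballots, Rosa above Kira on 27.

Rosa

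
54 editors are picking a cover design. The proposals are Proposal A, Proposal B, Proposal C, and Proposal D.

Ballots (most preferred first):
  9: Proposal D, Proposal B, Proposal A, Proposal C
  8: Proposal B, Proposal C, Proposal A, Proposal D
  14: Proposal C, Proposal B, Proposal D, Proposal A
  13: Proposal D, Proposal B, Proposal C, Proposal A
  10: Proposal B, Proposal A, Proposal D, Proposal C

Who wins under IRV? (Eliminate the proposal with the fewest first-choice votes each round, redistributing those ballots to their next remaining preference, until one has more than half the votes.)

Proposal B

Round 1: Proposal A 0, Proposal B 18, Proposal C 14, Proposal D 22. Proposal A eliminated.
Round 2: Proposal B 18, Proposal C 14, Proposal D 22. Proposal C eliminated.
Round 3: Proposal B 32, Proposal D 22. Proposal B has a majority (≥28).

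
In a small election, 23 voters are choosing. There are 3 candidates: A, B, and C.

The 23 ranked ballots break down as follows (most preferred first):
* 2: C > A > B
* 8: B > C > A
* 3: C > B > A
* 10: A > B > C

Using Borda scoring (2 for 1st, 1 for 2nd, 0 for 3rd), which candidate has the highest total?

B

A: 2×1 + 8×0 + 3×0 + 10×2 = 22
B: 2×0 + 8×2 + 3×1 + 10×1 = 29
C: 2×2 + 8×1 + 3×2 + 10×0 = 18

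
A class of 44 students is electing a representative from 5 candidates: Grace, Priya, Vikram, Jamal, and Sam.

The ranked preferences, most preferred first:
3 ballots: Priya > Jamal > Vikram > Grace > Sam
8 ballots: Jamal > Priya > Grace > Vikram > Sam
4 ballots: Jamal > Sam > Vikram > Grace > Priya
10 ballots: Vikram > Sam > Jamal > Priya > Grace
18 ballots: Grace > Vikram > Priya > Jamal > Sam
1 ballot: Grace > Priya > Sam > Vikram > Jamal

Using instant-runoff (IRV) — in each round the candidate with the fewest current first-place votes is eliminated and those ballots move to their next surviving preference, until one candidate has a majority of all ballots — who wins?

Round 1: Grace 19, Priya 3, Vikram 10, Jamal 12, Sam 0. Sam eliminated.
Round 2: Grace 19, Priya 3, Vikram 10, Jamal 12. Priya eliminated.
Round 3: Grace 19, Vikram 10, Jamal 15. Vikram eliminated.
Round 4: Grace 19, Jamal 25. Jamal has a majority (≥23).

Jamal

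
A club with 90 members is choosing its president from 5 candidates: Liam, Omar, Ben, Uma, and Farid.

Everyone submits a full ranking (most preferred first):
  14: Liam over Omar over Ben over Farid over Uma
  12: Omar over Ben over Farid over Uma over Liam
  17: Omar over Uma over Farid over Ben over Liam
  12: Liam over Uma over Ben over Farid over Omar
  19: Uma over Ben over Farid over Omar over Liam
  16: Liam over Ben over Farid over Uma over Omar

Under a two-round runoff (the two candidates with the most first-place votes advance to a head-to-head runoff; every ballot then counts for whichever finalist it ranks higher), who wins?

Omar

Round 1 first-place votes: Liam 42, Omar 29, Ben 0, Uma 19, Farid 0. Liam and Omar advance.
Runoff: Liam is ranked above Omar on 42 ballots, Omar above Liam on 48.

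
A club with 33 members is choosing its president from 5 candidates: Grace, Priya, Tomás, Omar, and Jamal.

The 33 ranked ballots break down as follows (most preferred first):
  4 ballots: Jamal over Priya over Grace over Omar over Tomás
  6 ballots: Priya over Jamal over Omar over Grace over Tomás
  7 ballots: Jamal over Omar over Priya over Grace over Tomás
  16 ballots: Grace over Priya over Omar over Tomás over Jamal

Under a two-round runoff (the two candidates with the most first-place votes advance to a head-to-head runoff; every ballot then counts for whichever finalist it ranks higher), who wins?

Jamal

Round 1 first-place votes: Grace 16, Priya 6, Tomás 0, Omar 0, Jamal 11. Grace and Jamal advance.
Runoff: Grace is ranked above Jamal on 16 ballots, Jamal above Grace on 17.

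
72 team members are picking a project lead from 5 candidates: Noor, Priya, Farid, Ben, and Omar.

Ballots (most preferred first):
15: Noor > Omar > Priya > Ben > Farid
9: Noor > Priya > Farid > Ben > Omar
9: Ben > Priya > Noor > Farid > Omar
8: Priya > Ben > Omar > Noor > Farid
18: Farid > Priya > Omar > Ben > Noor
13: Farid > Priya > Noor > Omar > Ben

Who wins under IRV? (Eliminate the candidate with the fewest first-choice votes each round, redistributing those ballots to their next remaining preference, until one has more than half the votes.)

Round 1: Noor 24, Priya 8, Farid 31, Ben 9, Omar 0. Omar eliminated.
Round 2: Noor 24, Priya 8, Farid 31, Ben 9. Priya eliminated.
Round 3: Noor 24, Farid 31, Ben 17. Ben eliminated.
Round 4: Noor 41, Farid 31. Noor has a majority (≥37).

Noor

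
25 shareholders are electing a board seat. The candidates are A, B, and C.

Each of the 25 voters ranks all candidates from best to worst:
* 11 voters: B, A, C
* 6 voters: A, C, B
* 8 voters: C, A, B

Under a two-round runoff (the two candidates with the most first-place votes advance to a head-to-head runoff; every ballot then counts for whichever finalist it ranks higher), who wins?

Round 1 first-place votes: A 6, B 11, C 8. B and C advance.
Runoff: B is ranked above C on 11 ballots, C above B on 14.

C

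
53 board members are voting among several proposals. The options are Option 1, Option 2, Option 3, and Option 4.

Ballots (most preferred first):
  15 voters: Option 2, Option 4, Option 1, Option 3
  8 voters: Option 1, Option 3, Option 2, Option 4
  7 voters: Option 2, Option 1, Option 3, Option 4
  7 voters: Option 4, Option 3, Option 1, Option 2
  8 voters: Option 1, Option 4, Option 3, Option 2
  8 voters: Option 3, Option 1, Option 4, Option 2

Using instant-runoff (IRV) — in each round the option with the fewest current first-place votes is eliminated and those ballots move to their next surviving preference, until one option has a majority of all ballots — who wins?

Option 1

Round 1: Option 1 16, Option 2 22, Option 3 8, Option 4 7. Option 4 eliminated.
Round 2: Option 1 16, Option 2 22, Option 3 15. Option 3 eliminated.
Round 3: Option 1 31, Option 2 22. Option 1 has a majority (≥27).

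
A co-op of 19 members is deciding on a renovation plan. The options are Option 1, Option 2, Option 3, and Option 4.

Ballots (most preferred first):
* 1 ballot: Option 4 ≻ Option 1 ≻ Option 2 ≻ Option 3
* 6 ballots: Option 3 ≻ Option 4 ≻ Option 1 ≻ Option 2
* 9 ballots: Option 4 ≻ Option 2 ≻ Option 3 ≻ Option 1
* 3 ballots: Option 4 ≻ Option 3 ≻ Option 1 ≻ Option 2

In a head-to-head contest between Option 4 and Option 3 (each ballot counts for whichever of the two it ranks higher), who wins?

Option 4

Option 4 is ranked above Option 3 on 13 ballots; Option 3 above Option 4 on 6.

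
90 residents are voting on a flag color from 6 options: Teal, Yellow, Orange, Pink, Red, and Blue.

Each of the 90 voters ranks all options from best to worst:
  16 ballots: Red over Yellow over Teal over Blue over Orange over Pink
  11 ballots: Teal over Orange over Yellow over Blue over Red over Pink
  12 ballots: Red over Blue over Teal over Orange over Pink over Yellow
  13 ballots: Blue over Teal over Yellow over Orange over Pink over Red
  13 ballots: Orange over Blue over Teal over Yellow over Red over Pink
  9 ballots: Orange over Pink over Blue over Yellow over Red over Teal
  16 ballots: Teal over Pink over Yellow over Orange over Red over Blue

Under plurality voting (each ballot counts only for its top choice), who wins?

First-place votes: Teal 27, Yellow 0, Orange 22, Pink 0, Red 28, Blue 13.

Red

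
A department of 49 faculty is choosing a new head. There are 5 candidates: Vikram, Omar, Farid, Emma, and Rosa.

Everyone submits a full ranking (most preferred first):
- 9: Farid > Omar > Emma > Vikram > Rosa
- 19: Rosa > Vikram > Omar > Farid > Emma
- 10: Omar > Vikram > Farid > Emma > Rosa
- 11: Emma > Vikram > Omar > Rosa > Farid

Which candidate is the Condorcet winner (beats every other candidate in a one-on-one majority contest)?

Vikram vs Omar: 30–19
Vikram vs Farid: 40–9
Vikram vs Emma: 29–20
Vikram vs Rosa: 30–19
Vikram beats every other candidate.

Vikram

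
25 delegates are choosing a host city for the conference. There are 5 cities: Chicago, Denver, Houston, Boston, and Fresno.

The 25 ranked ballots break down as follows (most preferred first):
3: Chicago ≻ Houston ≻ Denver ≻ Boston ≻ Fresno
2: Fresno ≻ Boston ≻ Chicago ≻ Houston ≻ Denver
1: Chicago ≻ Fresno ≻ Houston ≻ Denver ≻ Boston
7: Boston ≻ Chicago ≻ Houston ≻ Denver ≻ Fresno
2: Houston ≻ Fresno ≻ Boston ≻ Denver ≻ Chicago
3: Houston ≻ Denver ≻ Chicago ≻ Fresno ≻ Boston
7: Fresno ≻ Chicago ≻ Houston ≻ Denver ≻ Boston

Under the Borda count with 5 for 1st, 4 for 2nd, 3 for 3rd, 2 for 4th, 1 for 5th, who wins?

Chicago

Chicago: 3×5 + 2×3 + 1×5 + 7×4 + 2×1 + 3×3 + 7×4 = 93
Denver: 3×3 + 2×1 + 1×2 + 7×2 + 2×2 + 3×4 + 7×2 = 57
Houston: 3×4 + 2×2 + 1×3 + 7×3 + 2×5 + 3×5 + 7×3 = 86
Boston: 3×2 + 2×4 + 1×1 + 7×5 + 2×3 + 3×1 + 7×1 = 66
Fresno: 3×1 + 2×5 + 1×4 + 7×1 + 2×4 + 3×2 + 7×5 = 73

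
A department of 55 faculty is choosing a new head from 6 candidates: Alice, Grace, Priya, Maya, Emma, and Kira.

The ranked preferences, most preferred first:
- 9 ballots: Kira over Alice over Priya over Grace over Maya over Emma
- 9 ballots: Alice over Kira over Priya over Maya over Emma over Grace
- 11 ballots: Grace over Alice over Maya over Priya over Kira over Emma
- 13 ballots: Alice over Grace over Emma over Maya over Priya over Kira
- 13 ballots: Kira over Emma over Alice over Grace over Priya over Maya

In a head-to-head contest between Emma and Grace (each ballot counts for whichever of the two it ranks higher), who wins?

Emma is ranked above Grace on 22 ballots; Grace above Emma on 33.

Grace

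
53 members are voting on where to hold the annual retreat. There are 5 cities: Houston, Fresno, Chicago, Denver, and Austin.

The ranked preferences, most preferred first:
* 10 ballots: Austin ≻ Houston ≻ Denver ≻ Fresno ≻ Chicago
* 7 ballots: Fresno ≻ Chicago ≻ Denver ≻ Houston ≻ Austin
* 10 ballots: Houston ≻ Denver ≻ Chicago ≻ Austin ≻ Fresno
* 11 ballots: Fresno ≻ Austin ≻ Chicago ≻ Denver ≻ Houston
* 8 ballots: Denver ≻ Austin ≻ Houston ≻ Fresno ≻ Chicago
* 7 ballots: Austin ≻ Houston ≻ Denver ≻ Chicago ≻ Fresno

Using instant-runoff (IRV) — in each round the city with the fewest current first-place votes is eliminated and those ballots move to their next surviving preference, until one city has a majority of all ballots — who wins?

Round 1: Houston 10, Fresno 18, Chicago 0, Denver 8, Austin 17. Chicago eliminated.
Round 2: Houston 10, Fresno 18, Denver 8, Austin 17. Denver eliminated.
Round 3: Houston 10, Fresno 18, Austin 25. Houston eliminated.
Round 4: Fresno 18, Austin 35. Austin has a majority (≥27).

Austin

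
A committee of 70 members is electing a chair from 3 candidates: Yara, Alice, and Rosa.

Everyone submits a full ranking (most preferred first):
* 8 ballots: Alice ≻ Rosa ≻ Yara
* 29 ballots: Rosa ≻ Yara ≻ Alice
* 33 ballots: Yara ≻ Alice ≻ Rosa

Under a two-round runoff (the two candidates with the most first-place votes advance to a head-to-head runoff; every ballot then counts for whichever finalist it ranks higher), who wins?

Rosa

Round 1 first-place votes: Yara 33, Alice 8, Rosa 29. Yara and Rosa advance.
Runoff: Yara is ranked above Rosa on 33 ballots, Rosa above Yara on 37.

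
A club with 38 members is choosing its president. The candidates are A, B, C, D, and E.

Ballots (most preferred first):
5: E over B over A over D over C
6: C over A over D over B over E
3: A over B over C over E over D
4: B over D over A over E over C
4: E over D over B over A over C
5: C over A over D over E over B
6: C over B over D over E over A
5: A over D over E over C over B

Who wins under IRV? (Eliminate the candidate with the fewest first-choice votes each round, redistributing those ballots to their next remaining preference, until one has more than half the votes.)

Round 1: A 8, B 4, C 17, D 0, E 9. D eliminated.
Round 2: A 8, B 4, C 17, E 9. B eliminated.
Round 3: A 12, C 17, E 9. E eliminated.
Round 4: A 21, C 17. A has a majority (≥20).

A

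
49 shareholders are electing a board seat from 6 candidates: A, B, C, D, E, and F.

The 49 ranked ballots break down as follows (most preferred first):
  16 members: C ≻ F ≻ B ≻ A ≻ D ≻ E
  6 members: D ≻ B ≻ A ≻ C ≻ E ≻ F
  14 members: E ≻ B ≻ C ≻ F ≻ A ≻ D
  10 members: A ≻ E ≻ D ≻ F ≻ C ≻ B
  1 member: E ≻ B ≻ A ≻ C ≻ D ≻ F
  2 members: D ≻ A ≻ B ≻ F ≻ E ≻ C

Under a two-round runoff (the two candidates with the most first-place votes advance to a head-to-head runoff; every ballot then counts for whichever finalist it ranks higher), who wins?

E

Round 1 first-place votes: A 10, B 0, C 16, D 8, E 15, F 0. C and E advance.
Runoff: C is ranked above E on 22 ballots, E above C on 27.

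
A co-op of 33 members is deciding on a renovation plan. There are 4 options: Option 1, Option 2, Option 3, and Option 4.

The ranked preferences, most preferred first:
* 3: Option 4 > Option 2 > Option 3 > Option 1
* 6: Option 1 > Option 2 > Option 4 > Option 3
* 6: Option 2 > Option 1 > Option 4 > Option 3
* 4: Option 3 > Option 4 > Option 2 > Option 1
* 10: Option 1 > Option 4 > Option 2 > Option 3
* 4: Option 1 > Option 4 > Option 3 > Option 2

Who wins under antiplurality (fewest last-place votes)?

Last-place votes: Option 1 7, Option 2 4, Option 3 22, Option 4 0.

Option 4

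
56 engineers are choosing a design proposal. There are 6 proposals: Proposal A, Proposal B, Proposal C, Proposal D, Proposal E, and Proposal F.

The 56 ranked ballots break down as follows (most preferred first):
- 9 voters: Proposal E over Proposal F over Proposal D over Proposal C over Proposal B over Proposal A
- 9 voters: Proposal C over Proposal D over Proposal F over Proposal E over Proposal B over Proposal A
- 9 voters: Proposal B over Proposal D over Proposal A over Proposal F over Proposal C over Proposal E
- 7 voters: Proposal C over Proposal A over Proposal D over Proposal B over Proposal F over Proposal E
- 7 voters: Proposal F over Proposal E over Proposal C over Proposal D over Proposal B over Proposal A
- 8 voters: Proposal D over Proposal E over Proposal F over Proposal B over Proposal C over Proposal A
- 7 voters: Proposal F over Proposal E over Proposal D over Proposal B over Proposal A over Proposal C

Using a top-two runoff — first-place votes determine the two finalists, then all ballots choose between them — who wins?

Proposal F

Round 1 first-place votes: Proposal A 0, Proposal B 9, Proposal C 16, Proposal D 8, Proposal E 9, Proposal F 14. Proposal C and Proposal F advance.
Runoff: Proposal C is ranked above Proposal F on 16 ballots, Proposal F above Proposal C on 40.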